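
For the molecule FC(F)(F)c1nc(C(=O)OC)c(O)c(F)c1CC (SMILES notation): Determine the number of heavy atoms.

18

Every atom symbol written in the SMILES (organic subset) is one heavy atom; implicit H are not written.
Heavy atoms by element → C:10, F:4, N:1, O:3.
Total: 18.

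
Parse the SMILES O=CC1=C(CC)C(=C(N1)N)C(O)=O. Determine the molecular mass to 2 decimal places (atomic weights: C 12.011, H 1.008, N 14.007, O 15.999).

182.18 g/mol

First, the molecular formula is C8H10N2O3 (counting implicit H from valence).
  C: 8 × 12.011 = 96.088
  H: 10 × 1.008 = 10.080
  N: 2 × 14.007 = 28.014
  O: 3 × 15.999 = 47.997
Sum: 8×12.011 + 10×1.008 + 2×14.007 + 3×15.999 = 182.179 → 182.18 g/mol.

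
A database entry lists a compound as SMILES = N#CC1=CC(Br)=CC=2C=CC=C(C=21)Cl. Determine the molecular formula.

Walk through each heavy atom and fill implicit hydrogens from standard valence (C 4, N 3, O 2, S 2, halogen 1):
  atom 1: N, bond orders sum to 3 (valence 3) → 0 H
  atom 2: C, bond orders sum to 4 (valence 4) → 0 H
  atom 3: C, bond orders sum to 4 (valence 4) → 0 H
  atom 4: C, bond orders sum to 3 (valence 4) → 1 H
  atom 5: C, bond orders sum to 4 (valence 4) → 0 H
  atom 6: Br (halogen, monovalent) → 0 H
  atom 7: C, bond orders sum to 3 (valence 4) → 1 H
  atom 8: C, bond orders sum to 4 (valence 4) → 0 H
  atom 9: C, bond orders sum to 3 (valence 4) → 1 H
  atom 10: C, bond orders sum to 3 (valence 4) → 1 H
  atom 11: C, bond orders sum to 3 (valence 4) → 1 H
  atom 12: C, bond orders sum to 4 (valence 4) → 0 H
  atom 13: C, bond orders sum to 4 (valence 4) → 0 H
  atom 14: Cl (halogen, monovalent) → 0 H
Totals → C:11, H:5, Br:1, Cl:1, N:1.
In Hill order: C11H5BrClN.

C11H5BrClN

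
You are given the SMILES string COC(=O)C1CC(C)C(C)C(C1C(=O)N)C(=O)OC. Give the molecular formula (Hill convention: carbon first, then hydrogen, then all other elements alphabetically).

Walk through each heavy atom and fill implicit hydrogens from standard valence (C 4, N 3, O 2, S 2, halogen 1):
  atom 1: C, bond orders sum to 1 (valence 4) → 3 H
  atom 2: O, bond orders sum to 2 (valence 2) → 0 H
  atom 3: C, bond orders sum to 4 (valence 4) → 0 H
  atom 4: O, bond orders sum to 2 (valence 2) → 0 H
  atom 5: C, bond orders sum to 3 (valence 4) → 1 H
  atom 6: C, bond orders sum to 2 (valence 4) → 2 H
  atom 7: C, bond orders sum to 3 (valence 4) → 1 H
  atom 8: C, bond orders sum to 1 (valence 4) → 3 H
  atom 9: C, bond orders sum to 3 (valence 4) → 1 H
  atom 10: C, bond orders sum to 1 (valence 4) → 3 H
  atom 11: C, bond orders sum to 3 (valence 4) → 1 H
  atom 12: C, bond orders sum to 3 (valence 4) → 1 H
  atom 13: C, bond orders sum to 4 (valence 4) → 0 H
  atom 14: O, bond orders sum to 2 (valence 2) → 0 H
  atom 15: N, bond orders sum to 1 (valence 3) → 2 H
  atom 16: C, bond orders sum to 4 (valence 4) → 0 H
  atom 17: O, bond orders sum to 2 (valence 2) → 0 H
  atom 18: O, bond orders sum to 2 (valence 2) → 0 H
  atom 19: C, bond orders sum to 1 (valence 4) → 3 H
Totals → C:13, H:21, N:1, O:5.

C13H21NO5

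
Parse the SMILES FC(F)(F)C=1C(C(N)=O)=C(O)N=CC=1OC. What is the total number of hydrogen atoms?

Walk through each heavy atom and fill implicit hydrogens from standard valence (C 4, N 3, O 2, S 2, halogen 1):
  atom 1: F (halogen, monovalent) → 0 H
  atom 2: C, bond orders sum to 4 (valence 4) → 0 H
  atom 3: F (halogen, monovalent) → 0 H
  atom 4: F (halogen, monovalent) → 0 H
  atom 5: C, bond orders sum to 4 (valence 4) → 0 H
  atom 6: C, bond orders sum to 4 (valence 4) → 0 H
  atom 7: C, bond orders sum to 4 (valence 4) → 0 H
  atom 8: N, bond orders sum to 1 (valence 3) → 2 H
  atom 9: O, bond orders sum to 2 (valence 2) → 0 H
  atom 10: C, bond orders sum to 4 (valence 4) → 0 H
  atom 11: O, bond orders sum to 1 (valence 2) → 1 H
  atom 12: N, bond orders sum to 3 (valence 3) → 0 H
  atom 13: C, bond orders sum to 3 (valence 4) → 1 H
  atom 14: C, bond orders sum to 4 (valence 4) → 0 H
  atom 15: O, bond orders sum to 2 (valence 2) → 0 H
  atom 16: C, bond orders sum to 1 (valence 4) → 3 H
Total hydrogens: 7.

7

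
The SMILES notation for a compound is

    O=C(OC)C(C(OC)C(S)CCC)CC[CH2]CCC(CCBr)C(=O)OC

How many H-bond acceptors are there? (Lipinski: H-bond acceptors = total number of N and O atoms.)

5

N atoms: 0; O atoms: 5.
Lipinski HBA = 0 + 5 = 5.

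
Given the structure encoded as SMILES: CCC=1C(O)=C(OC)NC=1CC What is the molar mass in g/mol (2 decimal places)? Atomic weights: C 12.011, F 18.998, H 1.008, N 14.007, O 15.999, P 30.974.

First, the molecular formula is C9H15NO2 (counting implicit H from valence).
  C: 9 × 12.011 = 108.099
  H: 15 × 1.008 = 15.120
  N: 1 × 14.007 = 14.007
  O: 2 × 15.999 = 31.998
Sum: 9×12.011 + 15×1.008 + 1×14.007 + 2×15.999 = 169.224 → 169.22 g/mol.

169.22 g/mol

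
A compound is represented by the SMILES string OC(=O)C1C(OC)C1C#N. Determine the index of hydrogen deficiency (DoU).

4

Degree of unsaturation = (number of rings) + (number of π bonds).
Ring closures in the SMILES: 1.
π bonds: 1 double bond (each 1 DoU), 1 triple bond (each 2 DoU) → 3 DoU from unsaturation.
Total DoU = 1 + 3 = 4.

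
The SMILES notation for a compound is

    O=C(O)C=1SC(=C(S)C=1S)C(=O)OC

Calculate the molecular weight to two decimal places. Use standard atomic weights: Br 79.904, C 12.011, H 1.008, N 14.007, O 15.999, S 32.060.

First, the molecular formula is C7H6O4S3 (counting implicit H from valence).
  C: 7 × 12.011 = 84.077
  H: 6 × 1.008 = 6.048
  O: 4 × 15.999 = 63.996
  S: 3 × 32.060 = 96.180
Sum: 7×12.011 + 6×1.008 + 4×15.999 + 3×32.060 = 250.301 → 250.30 g/mol.

250.30 g/mol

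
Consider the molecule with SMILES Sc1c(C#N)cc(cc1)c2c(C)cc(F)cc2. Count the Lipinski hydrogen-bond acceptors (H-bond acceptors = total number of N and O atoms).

N atoms: 1; O atoms: 0.
Lipinski HBA = 1 + 0 = 1.

1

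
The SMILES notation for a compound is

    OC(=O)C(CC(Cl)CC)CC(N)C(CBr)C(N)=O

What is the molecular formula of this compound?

Walk through each heavy atom and fill implicit hydrogens from standard valence (C 4, N 3, O 2, S 2, halogen 1):
  atom 1: O, bond orders sum to 1 (valence 2) → 1 H
  atom 2: C, bond orders sum to 4 (valence 4) → 0 H
  atom 3: O, bond orders sum to 2 (valence 2) → 0 H
  atom 4: C, bond orders sum to 3 (valence 4) → 1 H
  atom 5: C, bond orders sum to 2 (valence 4) → 2 H
  atom 6: C, bond orders sum to 3 (valence 4) → 1 H
  atom 7: Cl (halogen, monovalent) → 0 H
  atom 8: C, bond orders sum to 2 (valence 4) → 2 H
  atom 9: C, bond orders sum to 1 (valence 4) → 3 H
  atom 10: C, bond orders sum to 2 (valence 4) → 2 H
  atom 11: C, bond orders sum to 3 (valence 4) → 1 H
  atom 12: N, bond orders sum to 1 (valence 3) → 2 H
  atom 13: C, bond orders sum to 3 (valence 4) → 1 H
  atom 14: C, bond orders sum to 2 (valence 4) → 2 H
  atom 15: Br (halogen, monovalent) → 0 H
  atom 16: C, bond orders sum to 4 (valence 4) → 0 H
  atom 17: N, bond orders sum to 1 (valence 3) → 2 H
  atom 18: O, bond orders sum to 2 (valence 2) → 0 H
Totals → C:11, H:20, Br:1, Cl:1, N:2, O:3.

C11H20BrClN2O3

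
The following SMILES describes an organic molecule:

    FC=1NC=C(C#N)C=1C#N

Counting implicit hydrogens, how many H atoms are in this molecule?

Walk through each heavy atom and fill implicit hydrogens from standard valence (C 4, N 3, O 2, S 2, halogen 1):
  atom 1: F (halogen, monovalent) → 0 H
  atom 2: C, bond orders sum to 4 (valence 4) → 0 H
  atom 3: N, bond orders sum to 2 (valence 3) → 1 H
  atom 4: C, bond orders sum to 3 (valence 4) → 1 H
  atom 5: C, bond orders sum to 4 (valence 4) → 0 H
  atom 6: C, bond orders sum to 4 (valence 4) → 0 H
  atom 7: N, bond orders sum to 3 (valence 3) → 0 H
  atom 8: C, bond orders sum to 4 (valence 4) → 0 H
  atom 9: C, bond orders sum to 4 (valence 4) → 0 H
  atom 10: N, bond orders sum to 3 (valence 3) → 0 H
Total hydrogens: 2.

2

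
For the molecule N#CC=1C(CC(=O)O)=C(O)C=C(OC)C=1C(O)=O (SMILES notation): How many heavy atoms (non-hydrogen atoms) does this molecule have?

Every atom symbol written in the SMILES (organic subset) is one heavy atom; implicit H are not written.
Heavy atoms by element → C:11, N:1, O:6.
Total: 18.

18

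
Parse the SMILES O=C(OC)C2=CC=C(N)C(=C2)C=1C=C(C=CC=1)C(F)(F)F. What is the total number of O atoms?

2

Scan the SMILES for O atoms (remember two-letter symbols like Cl and Br are single atoms).
Oxygen count: 2.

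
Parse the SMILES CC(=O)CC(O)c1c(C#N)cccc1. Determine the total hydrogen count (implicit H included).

11

Walk through each heavy atom and fill implicit hydrogens from standard valence (C 4, N 3, O 2, S 2, halogen 1); for lowercase aromatic atoms, an aromatic c carries 1 H when it has two neighbours and 0 H with three, and aromatic n carries 0 H:
  atom 1: C, bond orders sum to 1 (valence 4) → 3 H
  atom 2: C, bond orders sum to 4 (valence 4) → 0 H
  atom 3: O, bond orders sum to 2 (valence 2) → 0 H
  atom 4: C, bond orders sum to 2 (valence 4) → 2 H
  atom 5: C, bond orders sum to 3 (valence 4) → 1 H
  atom 6: O, bond orders sum to 1 (valence 2) → 1 H
  atom 7: aromatic c, 3 neighbours → 0 H
  atom 8: aromatic c, 3 neighbours → 0 H
  atom 9: C, bond orders sum to 4 (valence 4) → 0 H
  atom 10: N, bond orders sum to 3 (valence 3) → 0 H
  atom 11: aromatic c, 2 neighbours → 1 H
  atom 12: aromatic c, 2 neighbours → 1 H
  atom 13: aromatic c, 2 neighbours → 1 H
  atom 14: aromatic c, 2 neighbours → 1 H
Total hydrogens: 11.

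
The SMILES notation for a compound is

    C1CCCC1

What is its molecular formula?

C5H10

Walk through each heavy atom and fill implicit hydrogens from standard valence (C 4, N 3, O 2, S 2, halogen 1):
  atom 1: C, bond orders sum to 2 (valence 4) → 2 H
  atom 2: C, bond orders sum to 2 (valence 4) → 2 H
  atom 3: C, bond orders sum to 2 (valence 4) → 2 H
  atom 4: C, bond orders sum to 2 (valence 4) → 2 H
  atom 5: C, bond orders sum to 2 (valence 4) → 2 H
Totals → C:5, H:10.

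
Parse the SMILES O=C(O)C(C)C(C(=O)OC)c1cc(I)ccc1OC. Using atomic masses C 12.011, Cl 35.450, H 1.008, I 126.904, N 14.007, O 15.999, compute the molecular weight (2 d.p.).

378.16 g/mol

First, the molecular formula is C13H15IO5 (counting implicit H from valence).
  C: 13 × 12.011 = 156.143
  H: 15 × 1.008 = 15.120
  I: 1 × 126.904 = 126.904
  O: 5 × 15.999 = 79.995
Sum: 13×12.011 + 15×1.008 + 1×126.904 + 5×15.999 = 378.162 → 378.16 g/mol.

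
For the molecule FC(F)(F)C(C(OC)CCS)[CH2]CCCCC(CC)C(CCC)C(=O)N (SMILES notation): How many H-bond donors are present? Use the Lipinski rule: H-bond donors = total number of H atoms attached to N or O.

Donors: find every N or O and count the H atoms it carries.
  atom 7 (O): bond orders sum to 2 → 0 H
  atom 25 (O): bond orders sum to 2 → 0 H
  atom 26 (N): bond orders sum to 1 → 2 H
Lipinski HBD = 2.

2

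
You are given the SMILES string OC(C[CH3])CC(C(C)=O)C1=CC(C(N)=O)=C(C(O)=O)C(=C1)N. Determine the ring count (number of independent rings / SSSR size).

1

In SMILES, each pair of matching ring-closure digits denotes one ring-closing bond; the number of such bonds equals the number of independent rings.
Ring-closure bonds here: 1.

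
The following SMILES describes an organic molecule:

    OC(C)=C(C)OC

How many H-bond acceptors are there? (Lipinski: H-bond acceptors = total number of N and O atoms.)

2

N atoms: 0; O atoms: 2.
Lipinski HBA = 0 + 2 = 2.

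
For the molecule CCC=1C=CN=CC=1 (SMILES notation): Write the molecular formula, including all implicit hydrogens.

C7H9N

Walk through each heavy atom and fill implicit hydrogens from standard valence (C 4, N 3, O 2, S 2, halogen 1):
  atom 1: C, bond orders sum to 1 (valence 4) → 3 H
  atom 2: C, bond orders sum to 2 (valence 4) → 2 H
  atom 3: C, bond orders sum to 4 (valence 4) → 0 H
  atom 4: C, bond orders sum to 3 (valence 4) → 1 H
  atom 5: C, bond orders sum to 3 (valence 4) → 1 H
  atom 6: N, bond orders sum to 3 (valence 3) → 0 H
  atom 7: C, bond orders sum to 3 (valence 4) → 1 H
  atom 8: C, bond orders sum to 3 (valence 4) → 1 H
Totals → C:7, H:9, N:1.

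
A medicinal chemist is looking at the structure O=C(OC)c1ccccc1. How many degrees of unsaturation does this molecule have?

5

Molecular formula: C8H8O2.
DoU = (2C + 2 + N − H − X) / 2, where X is the halogen count and O/S are ignored.
    = (2·8 + 2 + 0 − 8 − 0) / 2 = 10 / 2 = 5.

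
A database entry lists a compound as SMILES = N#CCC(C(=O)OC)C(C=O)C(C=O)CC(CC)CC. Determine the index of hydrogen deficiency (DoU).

5

Degree of unsaturation = (number of rings) + (number of π bonds).
Ring closures in the SMILES: 0.
π bonds: 3 double bonds (each 1 DoU), 1 triple bond (each 2 DoU) → 5 DoU from unsaturation.
Total DoU = 0 + 5 = 5.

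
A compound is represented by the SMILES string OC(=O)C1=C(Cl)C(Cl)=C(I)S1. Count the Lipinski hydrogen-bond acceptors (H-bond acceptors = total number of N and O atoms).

2

N atoms: 0; O atoms: 2.
Lipinski HBA = 0 + 2 = 2.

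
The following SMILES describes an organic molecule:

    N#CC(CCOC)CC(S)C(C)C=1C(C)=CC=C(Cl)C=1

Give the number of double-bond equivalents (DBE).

6

Degree of unsaturation = (number of rings) + (number of π bonds).
Ring closures in the SMILES: 1.
π bonds: 3 double bonds (each 1 DoU), 1 triple bond (each 2 DoU) → 5 DoU from unsaturation.
Total DoU = 1 + 5 = 6.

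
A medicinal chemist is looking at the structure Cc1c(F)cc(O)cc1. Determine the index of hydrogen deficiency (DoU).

Molecular formula: C7H7FO.
DoU = (2C + 2 + N − H − X) / 2, where X is the halogen count and O/S are ignored.
    = (2·7 + 2 + 0 − 7 − 1) / 2 = 8 / 2 = 4.

4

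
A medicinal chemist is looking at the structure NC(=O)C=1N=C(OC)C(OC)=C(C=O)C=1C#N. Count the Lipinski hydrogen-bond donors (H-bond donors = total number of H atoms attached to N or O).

2

Donors: find every N or O and count the H atoms it carries.
  atom 1 (N): bond orders sum to 1 → 2 H
  atom 3 (O): bond orders sum to 2 → 0 H
  atom 5 (N): bond orders sum to 3 → 0 H
  atom 7 (O): bond orders sum to 2 → 0 H
  atom 10 (O): bond orders sum to 2 → 0 H
  atom 14 (O): bond orders sum to 2 → 0 H
  atom 17 (N): bond orders sum to 3 → 0 H
Lipinski HBD = 2.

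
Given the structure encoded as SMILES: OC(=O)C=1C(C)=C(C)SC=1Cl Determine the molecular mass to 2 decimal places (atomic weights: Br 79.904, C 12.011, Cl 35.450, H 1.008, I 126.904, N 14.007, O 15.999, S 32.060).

190.64 g/mol

First, the molecular formula is C7H7ClO2S (counting implicit H from valence).
  C: 7 × 12.011 = 84.077
  Cl: 1 × 35.450 = 35.450
  H: 7 × 1.008 = 7.056
  O: 2 × 15.999 = 31.998
  S: 1 × 32.060 = 32.060
Sum: 7×12.011 + 1×35.450 + 7×1.008 + 2×15.999 + 1×32.060 = 190.641 → 190.64 g/mol.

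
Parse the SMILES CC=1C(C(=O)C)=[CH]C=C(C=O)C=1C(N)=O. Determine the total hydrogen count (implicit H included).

Walk through each heavy atom and fill implicit hydrogens from standard valence (C 4, N 3, O 2, S 2, halogen 1):
  atom 1: C, bond orders sum to 1 (valence 4) → 3 H
  atom 2: C, bond orders sum to 4 (valence 4) → 0 H
  atom 3: C, bond orders sum to 4 (valence 4) → 0 H
  atom 4: C, bond orders sum to 4 (valence 4) → 0 H
  atom 5: O, bond orders sum to 2 (valence 2) → 0 H
  atom 6: C, bond orders sum to 1 (valence 4) → 3 H
  atom 7: C with explicit H count 1
  atom 8: C, bond orders sum to 3 (valence 4) → 1 H
  atom 9: C, bond orders sum to 4 (valence 4) → 0 H
  atom 10: C, bond orders sum to 3 (valence 4) → 1 H
  atom 11: O, bond orders sum to 2 (valence 2) → 0 H
  atom 12: C, bond orders sum to 4 (valence 4) → 0 H
  atom 13: C, bond orders sum to 4 (valence 4) → 0 H
  atom 14: N, bond orders sum to 1 (valence 3) → 2 H
  atom 15: O, bond orders sum to 2 (valence 2) → 0 H
Total hydrogens: 11.

11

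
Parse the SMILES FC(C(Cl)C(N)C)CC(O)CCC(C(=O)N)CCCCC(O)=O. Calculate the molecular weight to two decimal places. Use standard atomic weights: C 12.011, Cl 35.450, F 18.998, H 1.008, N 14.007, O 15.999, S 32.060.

First, the molecular formula is C15H28ClFN2O4 (counting implicit H from valence).
  C: 15 × 12.011 = 180.165
  Cl: 1 × 35.450 = 35.450
  F: 1 × 18.998 = 18.998
  H: 28 × 1.008 = 28.224
  N: 2 × 14.007 = 28.014
  O: 4 × 15.999 = 63.996
Sum: 15×12.011 + 1×35.450 + 1×18.998 + 28×1.008 + 2×14.007 + 4×15.999 = 354.847 → 354.85 g/mol.

354.85 g/mol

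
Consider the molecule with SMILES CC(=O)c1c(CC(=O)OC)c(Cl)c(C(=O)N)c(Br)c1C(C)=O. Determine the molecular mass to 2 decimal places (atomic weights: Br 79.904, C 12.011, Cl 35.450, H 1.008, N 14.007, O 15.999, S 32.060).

390.61 g/mol

First, the molecular formula is C14H13BrClNO5 (counting implicit H from valence).
  Br: 1 × 79.904 = 79.904
  C: 14 × 12.011 = 168.154
  Cl: 1 × 35.450 = 35.450
  H: 13 × 1.008 = 13.104
  N: 1 × 14.007 = 14.007
  O: 5 × 15.999 = 79.995
Sum: 1×79.904 + 14×12.011 + 1×35.450 + 13×1.008 + 1×14.007 + 5×15.999 = 390.614 → 390.61 g/mol.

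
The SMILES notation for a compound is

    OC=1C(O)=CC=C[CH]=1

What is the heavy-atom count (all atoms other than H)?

Every atom symbol written in the SMILES (organic subset) is one heavy atom; implicit H are not written.
Heavy atoms by element → C:6, O:2.
Total: 8.

8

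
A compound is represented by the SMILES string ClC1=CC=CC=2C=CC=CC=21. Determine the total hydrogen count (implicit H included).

Walk through each heavy atom and fill implicit hydrogens from standard valence (C 4, N 3, O 2, S 2, halogen 1):
  atom 1: Cl (halogen, monovalent) → 0 H
  atom 2: C, bond orders sum to 4 (valence 4) → 0 H
  atom 3: C, bond orders sum to 3 (valence 4) → 1 H
  atom 4: C, bond orders sum to 3 (valence 4) → 1 H
  atom 5: C, bond orders sum to 3 (valence 4) → 1 H
  atom 6: C, bond orders sum to 4 (valence 4) → 0 H
  atom 7: C, bond orders sum to 3 (valence 4) → 1 H
  atom 8: C, bond orders sum to 3 (valence 4) → 1 H
  atom 9: C, bond orders sum to 3 (valence 4) → 1 H
  atom 10: C, bond orders sum to 3 (valence 4) → 1 H
  atom 11: C, bond orders sum to 4 (valence 4) → 0 H
Total hydrogens: 7.

7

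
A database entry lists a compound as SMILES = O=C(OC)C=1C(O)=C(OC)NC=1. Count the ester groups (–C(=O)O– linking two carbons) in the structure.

The ester motif appears at heavy-atom position 2 in the SMILES.
Other groups present: 1 ether, 1 hydroxyl.
Ester count: 1.

1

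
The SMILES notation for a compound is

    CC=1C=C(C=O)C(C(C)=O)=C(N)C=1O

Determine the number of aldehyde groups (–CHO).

1

The aldehyde motif appears at heavy-atom position 5 in the SMILES.
Other groups present: 1 hydroxyl, 1 ketone, 1 primary amine.
Aldehyde count: 1.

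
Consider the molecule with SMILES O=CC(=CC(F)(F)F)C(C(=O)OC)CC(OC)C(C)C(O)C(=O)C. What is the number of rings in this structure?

0

In SMILES, each pair of matching ring-closure digits denotes one ring-closing bond; the number of such bonds equals the number of independent rings.
Ring-closure bonds here: 0.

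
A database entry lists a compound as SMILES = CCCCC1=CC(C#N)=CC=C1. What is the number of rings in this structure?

In SMILES, each pair of matching ring-closure digits denotes one ring-closing bond; the number of such bonds equals the number of independent rings.
Ring-closure bonds here: 1.

1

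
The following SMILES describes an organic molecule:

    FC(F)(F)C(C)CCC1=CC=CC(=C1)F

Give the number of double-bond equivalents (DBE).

4

Molecular formula: C11H12F4.
DoU = (2C + 2 + N − H − X) / 2, where X is the halogen count and O/S are ignored.
    = (2·11 + 2 + 0 − 12 − 4) / 2 = 8 / 2 = 4.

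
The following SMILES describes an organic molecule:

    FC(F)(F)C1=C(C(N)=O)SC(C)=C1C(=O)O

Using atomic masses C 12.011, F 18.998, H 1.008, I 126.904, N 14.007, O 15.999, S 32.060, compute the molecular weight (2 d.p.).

First, the molecular formula is C8H6F3NO3S (counting implicit H from valence).
  C: 8 × 12.011 = 96.088
  F: 3 × 18.998 = 56.994
  H: 6 × 1.008 = 6.048
  N: 1 × 14.007 = 14.007
  O: 3 × 15.999 = 47.997
  S: 1 × 32.060 = 32.060
Sum: 8×12.011 + 3×18.998 + 6×1.008 + 1×14.007 + 3×15.999 + 1×32.060 = 253.194 → 253.19 g/mol.

253.19 g/mol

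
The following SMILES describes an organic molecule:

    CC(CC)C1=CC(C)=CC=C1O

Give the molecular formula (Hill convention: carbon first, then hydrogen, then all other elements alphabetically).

Walk through each heavy atom and fill implicit hydrogens from standard valence (C 4, N 3, O 2, S 2, halogen 1):
  atom 1: C, bond orders sum to 1 (valence 4) → 3 H
  atom 2: C, bond orders sum to 3 (valence 4) → 1 H
  atom 3: C, bond orders sum to 2 (valence 4) → 2 H
  atom 4: C, bond orders sum to 1 (valence 4) → 3 H
  atom 5: C, bond orders sum to 4 (valence 4) → 0 H
  atom 6: C, bond orders sum to 3 (valence 4) → 1 H
  atom 7: C, bond orders sum to 4 (valence 4) → 0 H
  atom 8: C, bond orders sum to 1 (valence 4) → 3 H
  atom 9: C, bond orders sum to 3 (valence 4) → 1 H
  atom 10: C, bond orders sum to 3 (valence 4) → 1 H
  atom 11: C, bond orders sum to 4 (valence 4) → 0 H
  atom 12: O, bond orders sum to 1 (valence 2) → 1 H
Totals → C:11, H:16, O:1.

C11H16O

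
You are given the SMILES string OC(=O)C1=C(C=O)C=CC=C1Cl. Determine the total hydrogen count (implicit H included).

Walk through each heavy atom and fill implicit hydrogens from standard valence (C 4, N 3, O 2, S 2, halogen 1):
  atom 1: O, bond orders sum to 1 (valence 2) → 1 H
  atom 2: C, bond orders sum to 4 (valence 4) → 0 H
  atom 3: O, bond orders sum to 2 (valence 2) → 0 H
  atom 4: C, bond orders sum to 4 (valence 4) → 0 H
  atom 5: C, bond orders sum to 4 (valence 4) → 0 H
  atom 6: C, bond orders sum to 3 (valence 4) → 1 H
  atom 7: O, bond orders sum to 2 (valence 2) → 0 H
  atom 8: C, bond orders sum to 3 (valence 4) → 1 H
  atom 9: C, bond orders sum to 3 (valence 4) → 1 H
  atom 10: C, bond orders sum to 3 (valence 4) → 1 H
  atom 11: C, bond orders sum to 4 (valence 4) → 0 H
  atom 12: Cl (halogen, monovalent) → 0 H
Total hydrogens: 5.

5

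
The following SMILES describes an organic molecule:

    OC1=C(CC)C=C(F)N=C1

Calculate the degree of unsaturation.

4

Degree of unsaturation = (number of rings) + (number of π bonds).
Ring closures in the SMILES: 1.
π bonds: 3 double bonds (each 1 DoU) → 3 DoU from unsaturation.
Total DoU = 1 + 3 = 4.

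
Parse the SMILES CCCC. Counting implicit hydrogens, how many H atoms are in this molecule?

10

Walk through each heavy atom and fill implicit hydrogens from standard valence (C 4, N 3, O 2, S 2, halogen 1):
  atom 1: C, bond orders sum to 1 (valence 4) → 3 H
  atom 2: C, bond orders sum to 2 (valence 4) → 2 H
  atom 3: C, bond orders sum to 2 (valence 4) → 2 H
  atom 4: C, bond orders sum to 1 (valence 4) → 3 H
Total hydrogens: 10.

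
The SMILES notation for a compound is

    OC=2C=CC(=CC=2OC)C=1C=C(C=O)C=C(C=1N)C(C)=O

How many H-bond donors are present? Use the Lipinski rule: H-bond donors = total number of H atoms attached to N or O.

3

Donors: find every N or O and count the H atoms it carries.
  atom 1 (O): bond orders sum to 1 → 1 H
  atom 8 (O): bond orders sum to 2 → 0 H
  atom 14 (O): bond orders sum to 2 → 0 H
  atom 18 (N): bond orders sum to 1 → 2 H
  atom 21 (O): bond orders sum to 2 → 0 H
Lipinski HBD = 3.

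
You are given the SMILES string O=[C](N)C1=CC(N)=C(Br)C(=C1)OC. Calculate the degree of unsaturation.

Molecular formula: C8H9BrN2O2.
DoU = (2C + 2 + N − H − X) / 2, where X is the halogen count and O/S are ignored.
    = (2·8 + 2 + 2 − 9 − 1) / 2 = 10 / 2 = 5.

5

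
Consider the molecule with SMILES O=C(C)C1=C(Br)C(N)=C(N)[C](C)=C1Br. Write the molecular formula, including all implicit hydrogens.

Walk through each heavy atom and fill implicit hydrogens from standard valence (C 4, N 3, O 2, S 2, halogen 1):
  atom 1: O, bond orders sum to 2 (valence 2) → 0 H
  atom 2: C, bond orders sum to 4 (valence 4) → 0 H
  atom 3: C, bond orders sum to 1 (valence 4) → 3 H
  atom 4: C, bond orders sum to 4 (valence 4) → 0 H
  atom 5: C, bond orders sum to 4 (valence 4) → 0 H
  atom 6: Br (halogen, monovalent) → 0 H
  atom 7: C, bond orders sum to 4 (valence 4) → 0 H
  atom 8: N, bond orders sum to 1 (valence 3) → 2 H
  atom 9: C, bond orders sum to 4 (valence 4) → 0 H
  atom 10: N, bond orders sum to 1 (valence 3) → 2 H
  atom 11: C with explicit H count 0
  atom 12: C, bond orders sum to 1 (valence 4) → 3 H
  atom 13: C, bond orders sum to 4 (valence 4) → 0 H
  atom 14: Br (halogen, monovalent) → 0 H
Totals → C:9, H:10, Br:2, N:2, O:1.

C9H10Br2N2O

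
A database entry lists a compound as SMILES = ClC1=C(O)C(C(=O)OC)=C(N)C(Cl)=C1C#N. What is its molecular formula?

Walk through each heavy atom and fill implicit hydrogens from standard valence (C 4, N 3, O 2, S 2, halogen 1):
  atom 1: Cl (halogen, monovalent) → 0 H
  atom 2: C, bond orders sum to 4 (valence 4) → 0 H
  atom 3: C, bond orders sum to 4 (valence 4) → 0 H
  atom 4: O, bond orders sum to 1 (valence 2) → 1 H
  atom 5: C, bond orders sum to 4 (valence 4) → 0 H
  atom 6: C, bond orders sum to 4 (valence 4) → 0 H
  atom 7: O, bond orders sum to 2 (valence 2) → 0 H
  atom 8: O, bond orders sum to 2 (valence 2) → 0 H
  atom 9: C, bond orders sum to 1 (valence 4) → 3 H
  atom 10: C, bond orders sum to 4 (valence 4) → 0 H
  atom 11: N, bond orders sum to 1 (valence 3) → 2 H
  atom 12: C, bond orders sum to 4 (valence 4) → 0 H
  atom 13: Cl (halogen, monovalent) → 0 H
  atom 14: C, bond orders sum to 4 (valence 4) → 0 H
  atom 15: C, bond orders sum to 4 (valence 4) → 0 H
  atom 16: N, bond orders sum to 3 (valence 3) → 0 H
Totals → C:9, H:6, Cl:2, N:2, O:3.
In Hill order: C9H6Cl2N2O3.

C9H6Cl2N2O3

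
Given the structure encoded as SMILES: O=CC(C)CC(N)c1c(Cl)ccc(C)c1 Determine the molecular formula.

C12H16ClNO

Walk through each heavy atom and fill implicit hydrogens from standard valence (C 4, N 3, O 2, S 2, halogen 1); for lowercase aromatic atoms, an aromatic c carries 1 H when it has two neighbours and 0 H with three, and aromatic n carries 0 H:
  atom 1: O, bond orders sum to 2 (valence 2) → 0 H
  atom 2: C, bond orders sum to 3 (valence 4) → 1 H
  atom 3: C, bond orders sum to 3 (valence 4) → 1 H
  atom 4: C, bond orders sum to 1 (valence 4) → 3 H
  atom 5: C, bond orders sum to 2 (valence 4) → 2 H
  atom 6: C, bond orders sum to 3 (valence 4) → 1 H
  atom 7: N, bond orders sum to 1 (valence 3) → 2 H
  atom 8: aromatic c, 3 neighbours → 0 H
  atom 9: aromatic c, 3 neighbours → 0 H
  atom 10: Cl (halogen, monovalent) → 0 H
  atom 11: aromatic c, 2 neighbours → 1 H
  atom 12: aromatic c, 2 neighbours → 1 H
  atom 13: aromatic c, 3 neighbours → 0 H
  atom 14: C, bond orders sum to 1 (valence 4) → 3 H
  atom 15: aromatic c, 2 neighbours → 1 H
Totals → C:12, H:16, Cl:1, N:1, O:1.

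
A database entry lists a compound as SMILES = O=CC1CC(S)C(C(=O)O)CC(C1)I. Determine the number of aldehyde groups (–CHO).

The aldehyde motif appears at heavy-atom position 2 in the SMILES.
Other groups present: 1 carboxylic acid, 1 thiol.
Aldehyde count: 1.

1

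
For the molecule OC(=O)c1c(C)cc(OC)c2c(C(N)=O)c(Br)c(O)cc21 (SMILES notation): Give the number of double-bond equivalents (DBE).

9

Molecular formula: C14H12BrNO5.
DoU = (2C + 2 + N − H − X) / 2, where X is the halogen count and O/S are ignored.
    = (2·14 + 2 + 1 − 12 − 1) / 2 = 18 / 2 = 9.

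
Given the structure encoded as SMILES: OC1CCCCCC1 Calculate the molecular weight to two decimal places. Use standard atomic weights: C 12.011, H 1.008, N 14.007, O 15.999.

114.19 g/mol

First, the molecular formula is C7H14O (counting implicit H from valence).
  C: 7 × 12.011 = 84.077
  H: 14 × 1.008 = 14.112
  O: 1 × 15.999 = 15.999
Sum: 7×12.011 + 14×1.008 + 1×15.999 = 114.188 → 114.19 g/mol.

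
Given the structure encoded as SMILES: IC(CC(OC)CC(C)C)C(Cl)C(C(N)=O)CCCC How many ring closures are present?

In SMILES, each pair of matching ring-closure digits denotes one ring-closing bond; the number of such bonds equals the number of independent rings.
Ring-closure bonds here: 0.

0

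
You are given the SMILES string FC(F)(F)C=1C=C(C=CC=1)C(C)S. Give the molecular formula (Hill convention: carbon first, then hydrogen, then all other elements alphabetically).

C9H9F3S

Walk through each heavy atom and fill implicit hydrogens from standard valence (C 4, N 3, O 2, S 2, halogen 1):
  atom 1: F (halogen, monovalent) → 0 H
  atom 2: C, bond orders sum to 4 (valence 4) → 0 H
  atom 3: F (halogen, monovalent) → 0 H
  atom 4: F (halogen, monovalent) → 0 H
  atom 5: C, bond orders sum to 4 (valence 4) → 0 H
  atom 6: C, bond orders sum to 3 (valence 4) → 1 H
  atom 7: C, bond orders sum to 4 (valence 4) → 0 H
  atom 8: C, bond orders sum to 3 (valence 4) → 1 H
  atom 9: C, bond orders sum to 3 (valence 4) → 1 H
  atom 10: C, bond orders sum to 3 (valence 4) → 1 H
  atom 11: C, bond orders sum to 3 (valence 4) → 1 H
  atom 12: C, bond orders sum to 1 (valence 4) → 3 H
  atom 13: S, bond orders sum to 1 (valence 2) → 1 H
Totals → C:9, H:9, F:3, S:1.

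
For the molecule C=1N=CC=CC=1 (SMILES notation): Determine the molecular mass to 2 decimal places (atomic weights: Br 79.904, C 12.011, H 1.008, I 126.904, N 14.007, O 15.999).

First, the molecular formula is C5H5N (counting implicit H from valence).
  C: 5 × 12.011 = 60.055
  H: 5 × 1.008 = 5.040
  N: 1 × 14.007 = 14.007
Sum: 5×12.011 + 5×1.008 + 1×14.007 = 79.102 → 79.10 g/mol.

79.10 g/mol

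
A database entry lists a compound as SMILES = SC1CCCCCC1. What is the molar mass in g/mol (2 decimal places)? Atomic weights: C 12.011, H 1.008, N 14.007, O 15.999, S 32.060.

130.25 g/mol

First, the molecular formula is C7H14S (counting implicit H from valence).
  C: 7 × 12.011 = 84.077
  H: 14 × 1.008 = 14.112
  S: 1 × 32.060 = 32.060
Sum: 7×12.011 + 14×1.008 + 1×32.060 = 130.249 → 130.25 g/mol.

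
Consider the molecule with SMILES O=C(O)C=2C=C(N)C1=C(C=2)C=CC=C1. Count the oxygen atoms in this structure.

Scan the SMILES for O atoms (remember two-letter symbols like Cl and Br are single atoms).
Oxygen count: 2.

2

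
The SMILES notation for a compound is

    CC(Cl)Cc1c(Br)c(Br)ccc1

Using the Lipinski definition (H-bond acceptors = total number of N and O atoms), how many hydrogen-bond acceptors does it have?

N atoms: 0; O atoms: 0.
Lipinski HBA = 0 + 0 = 0.

0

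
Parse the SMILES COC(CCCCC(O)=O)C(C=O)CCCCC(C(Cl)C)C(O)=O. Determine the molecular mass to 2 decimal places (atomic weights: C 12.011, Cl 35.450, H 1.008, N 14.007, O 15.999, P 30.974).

364.86 g/mol

First, the molecular formula is C17H29ClO6 (counting implicit H from valence).
  C: 17 × 12.011 = 204.187
  Cl: 1 × 35.450 = 35.450
  H: 29 × 1.008 = 29.232
  O: 6 × 15.999 = 95.994
Sum: 17×12.011 + 1×35.450 + 29×1.008 + 6×15.999 = 364.863 → 364.86 g/mol.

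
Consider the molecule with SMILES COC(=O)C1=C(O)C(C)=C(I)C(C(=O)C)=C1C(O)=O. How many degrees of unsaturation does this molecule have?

Molecular formula: C12H11IO6.
DoU = (2C + 2 + N − H − X) / 2, where X is the halogen count and O/S are ignored.
    = (2·12 + 2 + 0 − 11 − 1) / 2 = 14 / 2 = 7.

7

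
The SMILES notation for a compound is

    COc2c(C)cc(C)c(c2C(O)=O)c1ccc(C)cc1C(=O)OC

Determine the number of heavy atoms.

Every atom symbol written in the SMILES (organic subset) is one heavy atom; implicit H are not written.
Heavy atoms by element → C:19, O:5.
Total: 24.

24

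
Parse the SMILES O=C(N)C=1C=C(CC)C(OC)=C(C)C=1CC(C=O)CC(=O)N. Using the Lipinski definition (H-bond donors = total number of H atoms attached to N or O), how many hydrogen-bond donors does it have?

Donors: find every N or O and count the H atoms it carries.
  atom 1 (O): bond orders sum to 2 → 0 H
  atom 3 (N): bond orders sum to 1 → 2 H
  atom 10 (O): bond orders sum to 2 → 0 H
  atom 18 (O): bond orders sum to 2 → 0 H
  atom 21 (O): bond orders sum to 2 → 0 H
  atom 22 (N): bond orders sum to 1 → 2 H
Lipinski HBD = 4.

4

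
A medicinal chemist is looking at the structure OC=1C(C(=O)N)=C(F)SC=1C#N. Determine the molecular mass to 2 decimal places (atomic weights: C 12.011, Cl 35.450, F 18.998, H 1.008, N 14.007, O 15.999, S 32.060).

First, the molecular formula is C6H3FN2O2S (counting implicit H from valence).
  C: 6 × 12.011 = 72.066
  F: 1 × 18.998 = 18.998
  H: 3 × 1.008 = 3.024
  N: 2 × 14.007 = 28.014
  O: 2 × 15.999 = 31.998
  S: 1 × 32.060 = 32.060
Sum: 6×12.011 + 1×18.998 + 3×1.008 + 2×14.007 + 2×15.999 + 1×32.060 = 186.160 → 186.16 g/mol.

186.16 g/mol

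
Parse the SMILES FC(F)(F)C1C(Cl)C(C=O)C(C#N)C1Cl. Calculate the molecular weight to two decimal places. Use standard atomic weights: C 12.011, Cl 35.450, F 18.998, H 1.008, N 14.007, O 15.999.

First, the molecular formula is C8H6Cl2F3NO (counting implicit H from valence).
  C: 8 × 12.011 = 96.088
  Cl: 2 × 35.450 = 70.900
  F: 3 × 18.998 = 56.994
  H: 6 × 1.008 = 6.048
  N: 1 × 14.007 = 14.007
  O: 1 × 15.999 = 15.999
Sum: 8×12.011 + 2×35.450 + 3×18.998 + 6×1.008 + 1×14.007 + 1×15.999 = 260.036 → 260.04 g/mol.

260.04 g/mol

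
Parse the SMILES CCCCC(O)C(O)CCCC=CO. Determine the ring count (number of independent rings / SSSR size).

In SMILES, each pair of matching ring-closure digits denotes one ring-closing bond; the number of such bonds equals the number of independent rings.
Ring-closure bonds here: 0.

0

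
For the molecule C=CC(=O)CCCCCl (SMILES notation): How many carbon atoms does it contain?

Count every carbon token in the SMILES (each C, including those in ring-closure positions and inside branches).
Carbon count: 7.

7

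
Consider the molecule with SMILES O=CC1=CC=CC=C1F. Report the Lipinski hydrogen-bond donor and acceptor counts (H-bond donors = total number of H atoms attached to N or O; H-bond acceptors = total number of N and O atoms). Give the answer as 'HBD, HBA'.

0, 1

Donors: find every N or O and count the H atoms it carries.
  atom 1 (O): bond orders sum to 2 → 0 H
Lipinski HBD = 0.
Acceptors: N atoms = 0, O atoms = 1 → HBA = 1.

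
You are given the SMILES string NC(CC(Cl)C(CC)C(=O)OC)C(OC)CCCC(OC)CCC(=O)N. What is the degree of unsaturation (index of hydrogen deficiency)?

2

Degree of unsaturation = (number of rings) + (number of π bonds).
Ring closures in the SMILES: 0.
π bonds: 2 double bonds (each 1 DoU) → 2 DoU from unsaturation.
Total DoU = 0 + 2 = 2.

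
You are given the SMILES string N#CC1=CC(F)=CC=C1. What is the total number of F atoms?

1

Scan the SMILES for F atoms (remember two-letter symbols like Cl and Br are single atoms).
Fluorine count: 1.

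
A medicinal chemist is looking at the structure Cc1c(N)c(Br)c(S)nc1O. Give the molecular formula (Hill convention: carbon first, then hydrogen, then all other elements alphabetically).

C6H7BrN2OS

Walk through each heavy atom and fill implicit hydrogens from standard valence (C 4, N 3, O 2, S 2, halogen 1); for lowercase aromatic atoms, an aromatic c carries 1 H when it has two neighbours and 0 H with three, and aromatic n carries 0 H:
  atom 1: C, bond orders sum to 1 (valence 4) → 3 H
  atom 2: aromatic c, 3 neighbours → 0 H
  atom 3: aromatic c, 3 neighbours → 0 H
  atom 4: N, bond orders sum to 1 (valence 3) → 2 H
  atom 5: aromatic c, 3 neighbours → 0 H
  atom 6: Br (halogen, monovalent) → 0 H
  atom 7: aromatic c, 3 neighbours → 0 H
  atom 8: S, bond orders sum to 1 (valence 2) → 1 H
  atom 9: aromatic n, 2 neighbours → 0 H
  atom 10: aromatic c, 3 neighbours → 0 H
  atom 11: O, bond orders sum to 1 (valence 2) → 1 H
Totals → C:6, H:7, Br:1, N:2, O:1, S:1.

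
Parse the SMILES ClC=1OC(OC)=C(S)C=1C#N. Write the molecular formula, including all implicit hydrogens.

Walk through each heavy atom and fill implicit hydrogens from standard valence (C 4, N 3, O 2, S 2, halogen 1):
  atom 1: Cl (halogen, monovalent) → 0 H
  atom 2: C, bond orders sum to 4 (valence 4) → 0 H
  atom 3: O, bond orders sum to 2 (valence 2) → 0 H
  atom 4: C, bond orders sum to 4 (valence 4) → 0 H
  atom 5: O, bond orders sum to 2 (valence 2) → 0 H
  atom 6: C, bond orders sum to 1 (valence 4) → 3 H
  atom 7: C, bond orders sum to 4 (valence 4) → 0 H
  atom 8: S, bond orders sum to 1 (valence 2) → 1 H
  atom 9: C, bond orders sum to 4 (valence 4) → 0 H
  atom 10: C, bond orders sum to 4 (valence 4) → 0 H
  atom 11: N, bond orders sum to 3 (valence 3) → 0 H
Totals → C:6, H:4, Cl:1, N:1, O:2, S:1.
In Hill order: C6H4ClNO2S.

C6H4ClNO2S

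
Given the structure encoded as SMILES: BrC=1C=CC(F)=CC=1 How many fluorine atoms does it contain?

1

Scan the SMILES for F atoms (remember two-letter symbols like Cl and Br are single atoms).
Fluorine count: 1.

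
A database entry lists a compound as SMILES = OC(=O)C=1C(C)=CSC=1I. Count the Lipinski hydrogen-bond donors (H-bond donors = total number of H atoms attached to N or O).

Donors: find every N or O and count the H atoms it carries.
  atom 1 (O): bond orders sum to 1 → 1 H
  atom 3 (O): bond orders sum to 2 → 0 H
Lipinski HBD = 1.

1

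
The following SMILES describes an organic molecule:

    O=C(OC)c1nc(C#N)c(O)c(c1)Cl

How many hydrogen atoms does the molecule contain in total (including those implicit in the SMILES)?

Walk through each heavy atom and fill implicit hydrogens from standard valence (C 4, N 3, O 2, S 2, halogen 1); for lowercase aromatic atoms, an aromatic c carries 1 H when it has two neighbours and 0 H with three, and aromatic n carries 0 H:
  atom 1: O, bond orders sum to 2 (valence 2) → 0 H
  atom 2: C, bond orders sum to 4 (valence 4) → 0 H
  atom 3: O, bond orders sum to 2 (valence 2) → 0 H
  atom 4: C, bond orders sum to 1 (valence 4) → 3 H
  atom 5: aromatic c, 3 neighbours → 0 H
  atom 6: aromatic n, 2 neighbours → 0 H
  atom 7: aromatic c, 3 neighbours → 0 H
  atom 8: C, bond orders sum to 4 (valence 4) → 0 H
  atom 9: N, bond orders sum to 3 (valence 3) → 0 H
  atom 10: aromatic c, 3 neighbours → 0 H
  atom 11: O, bond orders sum to 1 (valence 2) → 1 H
  atom 12: aromatic c, 3 neighbours → 0 H
  atom 13: aromatic c, 2 neighbours → 1 H
  atom 14: Cl (halogen, monovalent) → 0 H
Total hydrogens: 5.

5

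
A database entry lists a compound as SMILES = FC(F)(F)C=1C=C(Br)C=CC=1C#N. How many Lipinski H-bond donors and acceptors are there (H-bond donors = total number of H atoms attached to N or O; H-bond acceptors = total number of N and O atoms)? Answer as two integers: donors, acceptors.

0, 1

Donors: find every N or O and count the H atoms it carries.
  atom 13 (N): bond orders sum to 3 → 0 H
Lipinski HBD = 0.
Acceptors: N atoms = 1, O atoms = 0 → HBA = 1.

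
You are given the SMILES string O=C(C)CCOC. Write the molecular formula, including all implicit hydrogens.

C5H10O2

Walk through each heavy atom and fill implicit hydrogens from standard valence (C 4, N 3, O 2, S 2, halogen 1):
  atom 1: O, bond orders sum to 2 (valence 2) → 0 H
  atom 2: C, bond orders sum to 4 (valence 4) → 0 H
  atom 3: C, bond orders sum to 1 (valence 4) → 3 H
  atom 4: C, bond orders sum to 2 (valence 4) → 2 H
  atom 5: C, bond orders sum to 2 (valence 4) → 2 H
  atom 6: O, bond orders sum to 2 (valence 2) → 0 H
  atom 7: C, bond orders sum to 1 (valence 4) → 3 H
Totals → C:5, H:10, O:2.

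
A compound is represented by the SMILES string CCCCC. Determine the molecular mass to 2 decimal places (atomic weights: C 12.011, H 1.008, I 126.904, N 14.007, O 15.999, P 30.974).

First, the molecular formula is C5H12 (counting implicit H from valence).
  C: 5 × 12.011 = 60.055
  H: 12 × 1.008 = 12.096
Sum: 5×12.011 + 12×1.008 = 72.151 → 72.15 g/mol.

72.15 g/mol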